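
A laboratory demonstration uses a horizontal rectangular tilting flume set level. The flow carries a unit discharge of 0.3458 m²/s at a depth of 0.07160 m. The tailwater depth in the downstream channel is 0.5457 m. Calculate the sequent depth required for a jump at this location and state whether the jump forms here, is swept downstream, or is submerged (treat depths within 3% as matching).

y₂ = 0.5488 m; the jump forms here

V₁ = q/y₁ = 0.3458/0.07160 = 4.830 m/s. Fr₁ = V₁/√(g·y₁) = 4.830/√(9.81×0.07160) = 5.763.
Sequent-depth ratio: y₂/y₁ = ½[√(1 + 8Fr₁²) − 1] = ½[√266.66 − 1] = 7.665.
y₂ = 7.665 × 0.07160 = 0.5488 m.
Tailwater y_tw = 0.5457 m: y_tw ≈ y₂, so the jump forms here.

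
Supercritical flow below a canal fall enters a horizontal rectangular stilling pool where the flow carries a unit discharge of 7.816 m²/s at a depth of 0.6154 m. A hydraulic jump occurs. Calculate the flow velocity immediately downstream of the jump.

V₂ = 1.860 m/s

V₁ = q/y₁ = 7.816/0.6154 = 12.70 m/s. Fr₁ = V₁/√(g·y₁) = 12.70/√(9.81×0.6154) = 5.169.
Conjugate-depth relation: y₂/y₁ = ½[√(1 + 8Fr₁²) − 1] = ½[√214.76 − 1] = 6.827.
y₂ = 6.827 × 0.6154 = 4.202 m.
V₂ = q/y₂ = 7.816/4.202 = 1.860 m/s.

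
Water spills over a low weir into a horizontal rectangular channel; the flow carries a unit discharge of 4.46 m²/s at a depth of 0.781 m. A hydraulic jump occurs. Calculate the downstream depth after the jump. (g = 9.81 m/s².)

V₁ = q/y₁ = 4.46/0.781 = 5.71 m/s. Fr₁ = V₁/√(g·y₁) = 5.71/√(9.81×0.781) = 2.06.
Conjugate-depth relation: y₂/y₁ = ½[√(1 + 8Fr₁²) − 1] = ½[√35.05 − 1] = 2.46.
y₂ = 2.46 × 0.781 = 1.92 m.

y₂ = 1.92 m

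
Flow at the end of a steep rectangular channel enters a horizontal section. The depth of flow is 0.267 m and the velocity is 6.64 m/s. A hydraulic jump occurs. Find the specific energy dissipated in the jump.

ΔE = 1.01 m

Fr₁ = V₁/√(g·y₁) = 6.64/√(9.81×0.267) = 4.10.
From the momentum equation for a rectangular channel, y₂/y₁ = ½[√(1 + 8Fr₁²) − 1] = ½[√135.7 − 1] = 5.32.
y₂ = 5.32 × 0.267 = 1.42 m.
Head loss: ΔE = (y₂ − y₁)³/(4y₁y₂) = (1.42 − 0.267)³/(4×0.267×1.42) = 1.54/1.52 = 1.01 m.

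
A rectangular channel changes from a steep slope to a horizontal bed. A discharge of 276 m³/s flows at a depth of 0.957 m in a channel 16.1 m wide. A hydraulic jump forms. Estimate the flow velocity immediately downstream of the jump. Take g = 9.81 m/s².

q = Q/b = 276/16.1 = 17.1 m²/s; V₁ = q/y₁ = 17.9 m/s. Fr₁ = V₁/√(g·y₁) = 5.85.
By Bélanger, y₂/y₁ = ½[√(1 + 8Fr₁²) − 1] = ½[√274.4 − 1] = 7.78.
y₂ = 7.78 × 0.957 = 7.45 m.
V₂ = q/y₂ = 17.1/7.45 = 2.30 m/s.

V₂ = 2.30 m/s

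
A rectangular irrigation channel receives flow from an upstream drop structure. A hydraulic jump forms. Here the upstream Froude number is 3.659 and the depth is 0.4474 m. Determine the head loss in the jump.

Fr₁ = 3.659 (given).
Bélanger equation: y₂/y₁ = ½[√(1 + 8Fr₁²) − 1] = ½[√108.11 − 1] = 4.699.
y₂ = 4.699 × 0.4474 = 2.102 m.
V₁ = Fr₁·√(g·y₁) = 3.659×√(9.81×0.4474) = 7.666 m/s; q = V₁·y₁ = 3.430 m²/s. V₂ = q/y₂ = 3.430/2.102 = 1.631 m/s. E₁ = y₁ + V₁²/2g = 3.442 m; E₂ = y₂ + V₂²/2g = 2.238 m. ΔE = E₁ − E₂ = 1.205 m.

ΔE = 1.205 m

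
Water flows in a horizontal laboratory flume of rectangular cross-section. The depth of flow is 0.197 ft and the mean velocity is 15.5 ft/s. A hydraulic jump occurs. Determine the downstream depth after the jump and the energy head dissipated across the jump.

Fr₁ = V₁/√(g·y₁) = 15.5/√(32.2×0.197) = 6.15.
By Bélanger, y₂/y₁ = ½[√(1 + 8Fr₁²) − 1] = ½[√304.0 − 1] = 8.22.
y₂ = 8.22 × 0.197 = 1.62 ft.
Head loss: ΔE = (y₂ − y₁)³/(4y₁y₂) = (1.62 − 0.197)³/(4×0.197×1.62) = 2.87/1.28 = 2.25 ft.

y₂ = 1.62 ft; ΔE = 2.25 ft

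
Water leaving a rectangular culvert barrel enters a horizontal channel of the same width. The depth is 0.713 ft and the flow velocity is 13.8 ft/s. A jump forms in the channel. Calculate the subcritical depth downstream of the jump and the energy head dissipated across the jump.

Fr₁ = V₁/√(g·y₁) = 13.8/√(32.2×0.713) = 2.88.
By Bélanger, y₂/y₁ = ½[√(1 + 8Fr₁²) − 1] = ½[√67.36 − 1] = 3.60.
y₂ = 3.60 × 0.713 = 2.57 ft.
q = V₁·y₁ = 13.8 × 0.713 = 9.84 ft²/s. V₂ = q/y₂ = 9.84/2.57 = 3.83 ft/s. E₁ = y₁ + V₁²/2g = 3.67 ft; E₂ = y₂ + V₂²/2g = 2.80 ft. ΔE = E₁ − E₂ = 0.873 ft.

y₂ = 2.57 ft; ΔE = 0.873 ft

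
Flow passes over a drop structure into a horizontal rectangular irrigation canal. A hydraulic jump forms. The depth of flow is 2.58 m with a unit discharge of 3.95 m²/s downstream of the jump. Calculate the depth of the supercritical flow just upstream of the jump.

V₂ = q/y₂ = 3.95/2.58 = 1.53 m/s; Fr₂ = V₂/√(g·y₂) = 0.304.
Since the conjugate-depth ratio holds either way, y₁/y₂ = ½[√(1 + 8Fr₂²) − 1] = ½[√1.741 − 1] = 0.160.
y₁ = 0.160 × 2.58 = 0.412 m.

y₁ = 0.412 m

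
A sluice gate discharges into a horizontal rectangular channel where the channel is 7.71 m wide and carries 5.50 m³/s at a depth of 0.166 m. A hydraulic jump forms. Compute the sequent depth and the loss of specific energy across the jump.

q = Q/b = 5.50/7.71 = 0.713 m²/s; V₁ = q/y₁ = 4.30 m/s. Fr₁ = V₁/√(g·y₁) = 3.37.
Sequent-depth ratio: y₂/y₁ = ½[√(1 + 8Fr₁²) − 1] = ½[√91.72 − 1] = 4.29.
y₂ = 4.29 × 0.166 = 0.712 m.
Head loss: ΔE = (y₂ − y₁)³/(4y₁y₂) = (0.712 − 0.166)³/(4×0.166×0.712) = 0.163/0.473 = 0.344 m.

y₂ = 0.712 m; ΔE = 0.344 m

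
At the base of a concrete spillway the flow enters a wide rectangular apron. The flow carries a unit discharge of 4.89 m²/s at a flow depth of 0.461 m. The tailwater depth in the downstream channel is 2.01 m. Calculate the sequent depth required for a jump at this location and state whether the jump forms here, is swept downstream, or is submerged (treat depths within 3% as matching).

V₁ = q/y₁ = 4.89/0.461 = 10.6 m/s. Fr₁ = V₁/√(g·y₁) = 10.6/√(9.81×0.461) = 4.99.
By Bélanger, y₂/y₁ = ½[√(1 + 8Fr₁²) − 1] = ½[√200.0 − 1] = 6.57.
y₂ = 6.57 × 0.461 = 3.03 m.
Tailwater y_tw = 2.01 m: y_tw < y₂, so the jump is swept downstream.

y₂ = 3.03 m; the jump is swept downstream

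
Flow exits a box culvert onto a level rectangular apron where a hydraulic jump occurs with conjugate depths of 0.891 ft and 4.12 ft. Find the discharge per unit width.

For a rectangular channel the momentum equation gives q² = ½·g·y₁·y₂·(y₁ + y₂) = ½×32.2×0.891×4.12×5.01 = 296.
q = √296 = 17.2 ft²/s.

q = 17.2 ft²/s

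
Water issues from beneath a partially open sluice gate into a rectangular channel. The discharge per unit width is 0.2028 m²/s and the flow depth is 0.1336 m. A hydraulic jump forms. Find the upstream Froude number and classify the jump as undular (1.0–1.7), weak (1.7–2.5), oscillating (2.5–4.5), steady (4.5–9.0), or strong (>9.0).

V₁ = q/y₁ = 0.2028/0.1336 = 1.518 m/s. Fr₁ = V₁/√(g·y₁) = 1.518/√(9.81×0.1336) = 1.326.
Fr₁ = 1.326 lies in the undular range.

Fr₁ = 1.326; undular jump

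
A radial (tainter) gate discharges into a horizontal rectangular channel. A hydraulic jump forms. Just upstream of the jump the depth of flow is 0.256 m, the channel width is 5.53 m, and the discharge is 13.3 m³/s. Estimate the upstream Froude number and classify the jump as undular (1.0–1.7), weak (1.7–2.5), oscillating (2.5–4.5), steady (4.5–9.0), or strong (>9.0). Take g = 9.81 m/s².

q = Q/b = 13.3/5.53 = 2.41 m²/s; V₁ = q/y₁ = 9.39 m/s. Fr₁ = V₁/√(g·y₁) = 5.93.
Fr₁ = 5.93 lies in the steady range.

Fr₁ = 5.93; steady jump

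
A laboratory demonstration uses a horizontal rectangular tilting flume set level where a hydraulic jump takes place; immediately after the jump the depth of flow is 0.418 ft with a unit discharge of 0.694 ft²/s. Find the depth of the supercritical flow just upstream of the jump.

y₁ = 0.130 ft

V₂ = q/y₂ = 0.694/0.418 = 1.66 ft/s; Fr₂ = V₂/√(g·y₂) = 0.453.
The Bélanger relation is symmetric: y₁/y₂ = ½[√(1 + 8Fr₂²) − 1] = ½[√2.638 − 1] = 0.312.
y₁ = 0.312 × 0.418 = 0.130 ft.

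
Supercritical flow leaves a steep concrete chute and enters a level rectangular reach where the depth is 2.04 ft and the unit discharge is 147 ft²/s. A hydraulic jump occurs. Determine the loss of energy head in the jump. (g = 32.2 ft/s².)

ΔE = 57.5 ft

V₁ = q/y₁ = 147/2.04 = 72.1 ft/s. Fr₁ = V₁/√(g·y₁) = 72.1/√(32.2×2.04) = 8.89.
Sequent-depth ratio: y₂/y₁ = ½[√(1 + 8Fr₁²) − 1] = ½[√633.4 − 1] = 12.1.
y₂ = 12.1 × 2.04 = 24.7 ft.
V₂ = q/y₂ = 147/24.7 = 5.96 ft/s. E₁ = y₁ + V₁²/2g = 82.7 ft; E₂ = y₂ + V₂²/2g = 25.2 ft. ΔE = E₁ − E₂ = 57.5 ft.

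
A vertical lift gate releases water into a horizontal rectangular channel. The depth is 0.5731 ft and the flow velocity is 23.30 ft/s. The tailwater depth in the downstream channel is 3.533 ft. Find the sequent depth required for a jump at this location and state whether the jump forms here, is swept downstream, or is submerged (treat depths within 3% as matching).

Fr₁ = V₁/√(g·y₁) = 23.30/√(32.2×0.5731) = 5.424.
Sequent-depth ratio: y₂/y₁ = ½[√(1 + 8Fr₁²) − 1] = ½[√236.35 − 1] = 7.187.
y₂ = 7.187 × 0.5731 = 4.119 ft.
Tailwater y_tw = 3.533 ft: y_tw < y₂, so the jump is swept downstream.

y₂ = 4.119 ft; the jump is swept downstream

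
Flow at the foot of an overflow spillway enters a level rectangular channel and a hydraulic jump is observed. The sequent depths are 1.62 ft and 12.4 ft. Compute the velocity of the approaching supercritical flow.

V₁ = 41.6 ft/s

For a rectangular channel the momentum equation gives q² = ½·g·y₁·y₂·(y₁ + y₂) = ½×32.2×1.62×12.4×14.0 = 4534.
q = √4534 = 67.3 ft²/s.
V₁ = q/y₁ = 67.3/1.62 = 41.6 ft/s.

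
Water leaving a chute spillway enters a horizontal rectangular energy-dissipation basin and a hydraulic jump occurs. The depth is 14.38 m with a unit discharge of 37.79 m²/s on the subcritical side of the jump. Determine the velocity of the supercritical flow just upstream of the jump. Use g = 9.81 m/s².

V₁ = 29.25 m/s

V₂ = q/y₂ = 37.79/14.38 = 2.628 m/s; Fr₂ = V₂/√(g·y₂) = 0.2213.
From the momentum equation (using Fr₂), y₁/y₂ = ½[√(1 + 8Fr₂²) − 1] = ½[√1.3916 − 1] = 0.08984.
y₁ = 0.08984 × 14.38 = 1.292 m.
V₁ = q/y₁ = 37.79/1.292 = 29.25 m/s.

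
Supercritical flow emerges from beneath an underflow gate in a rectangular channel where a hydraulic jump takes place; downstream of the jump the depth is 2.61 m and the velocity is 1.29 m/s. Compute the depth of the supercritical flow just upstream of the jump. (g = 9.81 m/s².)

y₁ = 0.304 m

Fr₂ = V₂/√(g·y₂) = 1.29/√(9.81×2.61) = 0.255.
Since the conjugate-depth ratio holds either way, y₁/y₂ = ½[√(1 + 8Fr₂²) − 1] = ½[√1.520 − 1] = 0.116.
y₁ = 0.116 × 2.61 = 0.304 m.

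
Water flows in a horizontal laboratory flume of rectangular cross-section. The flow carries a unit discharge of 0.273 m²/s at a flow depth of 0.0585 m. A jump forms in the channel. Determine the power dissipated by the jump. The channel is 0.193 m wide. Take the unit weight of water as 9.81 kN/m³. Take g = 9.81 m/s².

V₁ = q/y₁ = 0.273/0.0585 = 4.67 m/s. Fr₁ = V₁/√(g·y₁) = 4.67/√(9.81×0.0585) = 6.16.
From the momentum equation for a rectangular channel, y₂/y₁ = ½[√(1 + 8Fr₁²) − 1] = ½[√304.6 − 1] = 8.23.
y₂ = 8.23 × 0.0585 = 0.481 m.
V₂ = q/y₂ = 0.273/0.481 = 0.567 m/s. E₁ = y₁ + V₁²/2g = 1.17 m; E₂ = y₂ + V₂²/2g = 0.498 m. ΔE = E₁ − E₂ = 0.671 m.
Q = q·b = 0.273 × 0.193 = 0.0527 m³/s. P = γ·Q·ΔE = 9.81 × 0.0527 × 0.671 = 0.347 kW.

P = 0.347 kW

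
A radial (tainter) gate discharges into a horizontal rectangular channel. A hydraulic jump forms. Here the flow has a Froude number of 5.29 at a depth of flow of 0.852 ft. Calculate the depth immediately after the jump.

Fr₁ = 5.29 (given).
Conjugate-depth relation: y₂/y₁ = ½[√(1 + 8Fr₁²) − 1] = ½[√224.9 − 1] = 7.00.
y₂ = 7.00 × 0.852 = 5.96 ft.

y₂ = 5.96 ft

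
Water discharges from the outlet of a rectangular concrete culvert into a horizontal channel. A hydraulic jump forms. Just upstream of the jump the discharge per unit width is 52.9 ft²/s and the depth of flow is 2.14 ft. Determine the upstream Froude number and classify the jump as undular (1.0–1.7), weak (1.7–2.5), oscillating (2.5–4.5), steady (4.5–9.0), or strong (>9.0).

V₁ = q/y₁ = 52.9/2.14 = 24.7 ft/s. Fr₁ = V₁/√(g·y₁) = 24.7/√(32.2×2.14) = 2.98.
Fr₁ = 2.98 lies in the oscillating range.

Fr₁ = 2.98; oscillating jump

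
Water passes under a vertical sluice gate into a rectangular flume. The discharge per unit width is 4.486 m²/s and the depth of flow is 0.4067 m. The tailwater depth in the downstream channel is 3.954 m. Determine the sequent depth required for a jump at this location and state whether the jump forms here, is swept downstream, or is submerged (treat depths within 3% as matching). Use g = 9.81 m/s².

y₂ = 2.979 m; the jump is submerged

V₁ = q/y₁ = 4.486/0.4067 = 11.03 m/s. Fr₁ = V₁/√(g·y₁) = 11.03/√(9.81×0.4067) = 5.522.
By Bélanger, y₂/y₁ = ½[√(1 + 8Fr₁²) − 1] = ½[√244.96 − 1] = 7.326.
y₂ = 7.326 × 0.4067 = 2.979 m.
Tailwater y_tw = 3.954 m: y_tw > y₂, so the jump is submerged.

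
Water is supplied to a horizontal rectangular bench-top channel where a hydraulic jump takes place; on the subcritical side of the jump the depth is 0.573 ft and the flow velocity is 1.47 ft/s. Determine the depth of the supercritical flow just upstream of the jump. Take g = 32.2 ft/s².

Fr₂ = V₂/√(g·y₂) = 1.47/√(32.2×0.573) = 0.342.
From the momentum equation (using Fr₂), y₁/y₂ = ½[√(1 + 8Fr₂²) − 1] = ½[√1.937 − 1] = 0.196.
y₁ = 0.196 × 0.573 = 0.112 ft.

y₁ = 0.112 ft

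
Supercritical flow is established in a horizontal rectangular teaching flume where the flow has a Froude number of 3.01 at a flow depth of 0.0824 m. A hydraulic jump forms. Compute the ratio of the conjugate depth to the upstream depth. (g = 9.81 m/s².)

y₂/y₁ = 3.79

Fr₁ = 3.01 (given).
From the momentum equation for a rectangular channel, y₂/y₁ = ½[√(1 + 8Fr₁²) − 1] = ½[√73.48 − 1] = 3.79.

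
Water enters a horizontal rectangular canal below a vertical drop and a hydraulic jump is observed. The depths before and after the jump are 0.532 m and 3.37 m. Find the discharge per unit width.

q = 5.86 m²/s

For a rectangular channel the momentum equation gives q² = ½·g·y₁·y₂·(y₁ + y₂) = ½×9.81×0.532×3.37×3.90 = 34.3.
q = √34.3 = 5.86 m²/s.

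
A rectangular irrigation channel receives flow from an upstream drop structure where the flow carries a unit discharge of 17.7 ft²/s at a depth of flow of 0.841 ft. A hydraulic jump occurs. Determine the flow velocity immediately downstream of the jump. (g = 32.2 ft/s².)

V₂ = 4.02 ft/s

V₁ = q/y₁ = 17.7/0.841 = 21.0 ft/s. Fr₁ = V₁/√(g·y₁) = 21.0/√(32.2×0.841) = 4.04.
By Bélanger, y₂/y₁ = ½[√(1 + 8Fr₁²) − 1] = ½[√131.9 − 1] = 5.24.
y₂ = 5.24 × 0.841 = 4.41 ft.
V₂ = q/y₂ = 17.7/4.41 = 4.02 ft/s.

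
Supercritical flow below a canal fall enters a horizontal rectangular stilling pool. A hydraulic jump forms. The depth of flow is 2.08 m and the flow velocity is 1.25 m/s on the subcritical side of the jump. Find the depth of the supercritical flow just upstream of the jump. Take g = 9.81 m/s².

y₁ = 0.281 m

Fr₂ = V₂/√(g·y₂) = 1.25/√(9.81×2.08) = 0.277.
Since the conjugate-depth ratio holds either way, y₁/y₂ = ½[√(1 + 8Fr₂²) − 1] = ½[√1.613 − 1] = 0.135.
y₁ = 0.135 × 2.08 = 0.281 m.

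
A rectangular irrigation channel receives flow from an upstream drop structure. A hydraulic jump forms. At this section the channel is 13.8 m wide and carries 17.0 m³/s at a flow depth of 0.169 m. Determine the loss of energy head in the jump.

ΔE = 1.56 m

q = Q/b = 17.0/13.8 = 1.23 m²/s; V₁ = q/y₁ = 7.29 m/s. Fr₁ = V₁/√(g·y₁) = 5.66.
By Bélanger, y₂/y₁ = ½[√(1 + 8Fr₁²) − 1] = ½[√257.4 − 1] = 7.52.
y₂ = 7.52 × 0.169 = 1.27 m.
Head loss: ΔE = (y₂ − y₁)³/(4y₁y₂) = (1.27 − 0.169)³/(4×0.169×1.27) = 1.34/0.859 = 1.56 m.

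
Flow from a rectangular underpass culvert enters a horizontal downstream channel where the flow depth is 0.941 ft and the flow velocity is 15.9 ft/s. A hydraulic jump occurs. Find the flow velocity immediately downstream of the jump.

Fr₁ = V₁/√(g·y₁) = 15.9/√(32.2×0.941) = 2.89.
From the momentum equation for a rectangular channel, y₂/y₁ = ½[√(1 + 8Fr₁²) − 1] = ½[√67.75 − 1] = 3.62.
y₂ = 3.62 × 0.941 = 3.40 ft.
q = V₁·y₁ = 15.9 × 0.941 = 15.0 ft²/s.
V₂ = q/y₂ = 15.0/3.40 = 4.40 ft/s.

V₂ = 4.40 ft/s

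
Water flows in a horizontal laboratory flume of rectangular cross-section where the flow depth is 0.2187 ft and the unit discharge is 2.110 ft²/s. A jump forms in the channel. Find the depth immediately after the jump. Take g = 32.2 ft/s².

V₁ = q/y₁ = 2.110/0.2187 = 9.648 ft/s. Fr₁ = V₁/√(g·y₁) = 9.648/√(32.2×0.2187) = 3.636.
By Bélanger, y₂/y₁ = ½[√(1 + 8Fr₁²) − 1] = ½[√106.74 − 1] = 4.666.
y₂ = 4.666 × 0.2187 = 1.020 ft.

y₂ = 1.020 ft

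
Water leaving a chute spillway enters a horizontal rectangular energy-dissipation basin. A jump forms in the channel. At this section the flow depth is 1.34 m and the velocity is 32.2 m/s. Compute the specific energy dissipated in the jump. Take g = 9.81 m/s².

Fr₁ = V₁/√(g·y₁) = 32.2/√(9.81×1.34) = 8.88.
Bélanger equation: y₂/y₁ = ½[√(1 + 8Fr₁²) − 1] = ½[√632.0 − 1] = 12.1.
y₂ = 12.1 × 1.34 = 16.2 m.
Head loss: ΔE = (y₂ − y₁)³/(4y₁y₂) = (16.2 − 1.34)³/(4×1.34×16.2) = 3264/86.7 = 37.6 m.

ΔE = 37.6 m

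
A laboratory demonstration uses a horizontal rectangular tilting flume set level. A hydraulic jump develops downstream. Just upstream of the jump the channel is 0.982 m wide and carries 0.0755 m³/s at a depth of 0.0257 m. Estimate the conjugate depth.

q = Q/b = 0.0755/0.982 = 0.0769 m²/s; V₁ = q/y₁ = 2.99 m/s. Fr₁ = V₁/√(g·y₁) = 5.96.
Conjugate-depth relation: y₂/y₁ = ½[√(1 + 8Fr₁²) − 1] = ½[√285.0 − 1] = 7.94.
y₂ = 7.94 × 0.0257 = 0.204 m.

y₂ = 0.204 m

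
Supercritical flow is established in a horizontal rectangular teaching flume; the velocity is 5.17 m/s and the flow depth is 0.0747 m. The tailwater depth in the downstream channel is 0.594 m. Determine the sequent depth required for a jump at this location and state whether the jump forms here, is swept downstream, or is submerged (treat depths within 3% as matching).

y₂ = 0.602 m; the jump forms here

Fr₁ = V₁/√(g·y₁) = 5.17/√(9.81×0.0747) = 6.04.
Sequent-depth ratio: y₂/y₁ = ½[√(1 + 8Fr₁²) − 1] = ½[√292.8 − 1] = 8.06.
y₂ = 8.06 × 0.0747 = 0.602 m.
Tailwater y_tw = 0.594 m: y_tw ≈ y₂, so the jump forms here.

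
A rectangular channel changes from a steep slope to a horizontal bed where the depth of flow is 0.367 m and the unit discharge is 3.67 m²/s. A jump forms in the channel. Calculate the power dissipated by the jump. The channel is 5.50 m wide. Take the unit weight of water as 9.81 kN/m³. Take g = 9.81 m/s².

P = 555 kW

V₁ = q/y₁ = 3.67/0.367 = 10.0 m/s. Fr₁ = V₁/√(g·y₁) = 10.0/√(9.81×0.367) = 5.27.
Sequent-depth ratio: y₂/y₁ = ½[√(1 + 8Fr₁²) − 1] = ½[√223.2 − 1] = 6.97.
y₂ = 6.97 × 0.367 = 2.56 m.
V₂ = q/y₂ = 3.67/2.56 = 1.43 m/s. E₁ = y₁ + V₁²/2g = 5.46 m; E₂ = y₂ + V₂²/2g = 2.66 m. ΔE = E₁ − E₂ = 2.80 m.
Q = q·b = 3.67 × 5.50 = 20.2 m³/s. P = γ·Q·ΔE = 9.81 × 20.2 × 2.80 = 555 kW.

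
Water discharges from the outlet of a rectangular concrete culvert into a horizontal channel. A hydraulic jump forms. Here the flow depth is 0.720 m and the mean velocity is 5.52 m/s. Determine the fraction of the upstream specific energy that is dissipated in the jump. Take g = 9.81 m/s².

Fr₁ = V₁/√(g·y₁) = 5.52/√(9.81×0.720) = 2.08.
By Bélanger, y₂/y₁ = ½[√(1 + 8Fr₁²) − 1] = ½[√35.51 − 1] = 2.48.
y₂ = 2.48 × 0.720 = 1.79 m.
E₁ = y₁ + V₁²/2g = 2.27 m. ΔE = (y₂ − y₁)³/(4y₁y₂) = 0.235 m. ΔE/E₁ = 0.235/2.27 = 0.103.

ΔE/E₁ = 0.103 (10.3%)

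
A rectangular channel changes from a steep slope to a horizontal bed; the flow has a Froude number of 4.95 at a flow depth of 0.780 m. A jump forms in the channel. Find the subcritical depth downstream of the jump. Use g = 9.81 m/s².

Fr₁ = 4.95 (given).
Conjugate-depth relation: y₂/y₁ = ½[√(1 + 8Fr₁²) − 1] = ½[√197.0 − 1] = 6.52.
y₂ = 6.52 × 0.780 = 5.08 m.

y₂ = 5.08 m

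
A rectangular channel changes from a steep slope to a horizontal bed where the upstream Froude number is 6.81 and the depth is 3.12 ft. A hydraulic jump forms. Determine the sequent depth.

y₂ = 28.5 ft

Fr₁ = 6.81 (given).
Sequent-depth ratio: y₂/y₁ = ½[√(1 + 8Fr₁²) − 1] = ½[√372.0 − 1] = 9.14.
y₂ = 9.14 × 3.12 = 28.5 ft.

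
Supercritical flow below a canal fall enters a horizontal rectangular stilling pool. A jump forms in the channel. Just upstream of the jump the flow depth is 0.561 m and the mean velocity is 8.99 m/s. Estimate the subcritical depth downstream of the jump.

Fr₁ = V₁/√(g·y₁) = 8.99/√(9.81×0.561) = 3.83.
Sequent-depth ratio: y₂/y₁ = ½[√(1 + 8Fr₁²) − 1] = ½[√118.5 − 1] = 4.94.
y₂ = 4.94 × 0.561 = 2.77 m.

y₂ = 2.77 m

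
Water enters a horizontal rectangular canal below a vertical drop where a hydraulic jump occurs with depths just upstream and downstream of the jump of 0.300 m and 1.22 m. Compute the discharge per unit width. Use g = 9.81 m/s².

For a rectangular channel the momentum equation gives q² = ½·g·y₁·y₂·(y₁ + y₂) = ½×9.81×0.300×1.22×1.52 = 2.73.
q = √2.73 = 1.65 m²/s.

q = 1.65 m²/s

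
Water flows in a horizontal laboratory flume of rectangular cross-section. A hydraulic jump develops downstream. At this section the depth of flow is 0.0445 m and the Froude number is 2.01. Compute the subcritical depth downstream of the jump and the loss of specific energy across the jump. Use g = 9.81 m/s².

Fr₁ = 2.01 (given).
Conjugate-depth relation: y₂/y₁ = ½[√(1 + 8Fr₁²) − 1] = ½[√33.32 − 1] = 2.39.
y₂ = 2.39 × 0.0445 = 0.106 m.
V₁ = Fr₁·√(g·y₁) = 2.01×√(9.81×0.0445) = 1.33 m/s; q = V₁·y₁ = 0.0591 m²/s. V₂ = q/y₂ = 0.0591/0.106 = 0.557 m/s. E₁ = y₁ + V₁²/2g = 0.134 m; E₂ = y₂ + V₂²/2g = 0.122 m. ΔE = E₁ − E₂ = 0.0124 m.

y₂ = 0.106 m; ΔE = 0.0124 m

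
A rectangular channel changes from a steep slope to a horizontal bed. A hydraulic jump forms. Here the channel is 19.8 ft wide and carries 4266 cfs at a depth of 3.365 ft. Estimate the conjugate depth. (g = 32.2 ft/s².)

q = Q/b = 4266/19.8 = 215.5 ft²/s; V₁ = q/y₁ = 64.03 ft/s. Fr₁ = V₁/√(g·y₁) = 6.151.
By Bélanger, y₂/y₁ = ½[√(1 + 8Fr₁²) − 1] = ½[√303.68 − 1] = 8.213.
y₂ = 8.213 × 3.365 = 27.64 ft.

y₂ = 27.64 ft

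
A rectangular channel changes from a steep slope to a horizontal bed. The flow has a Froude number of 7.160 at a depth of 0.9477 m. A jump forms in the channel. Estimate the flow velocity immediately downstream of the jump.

Fr₁ = 7.160 (given).
Conjugate-depth relation: y₂/y₁ = ½[√(1 + 8Fr₁²) − 1] = ½[√411.12 − 1] = 9.638.
y₂ = 9.638 × 0.9477 = 9.134 m.
V₁ = Fr₁·√(g·y₁) = 7.160×√(9.81×0.9477) = 21.83 m/s; q = V₁·y₁ = 20.69 m²/s.
V₂ = q/y₂ = 20.69/9.134 = 2.265 m/s.

V₂ = 2.265 m/s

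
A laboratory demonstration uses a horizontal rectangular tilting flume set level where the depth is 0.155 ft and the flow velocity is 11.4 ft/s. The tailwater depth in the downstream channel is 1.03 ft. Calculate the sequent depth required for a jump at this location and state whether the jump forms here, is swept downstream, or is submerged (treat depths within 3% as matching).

Fr₁ = V₁/√(g·y₁) = 11.4/√(32.2×0.155) = 5.10.
Bélanger equation: y₂/y₁ = ½[√(1 + 8Fr₁²) − 1] = ½[√209.3 − 1] = 6.73.
y₂ = 6.73 × 0.155 = 1.04 ft.
Tailwater y_tw = 1.03 ft: y_tw ≈ y₂, so the jump forms here.

y₂ = 1.04 ft; the jump forms here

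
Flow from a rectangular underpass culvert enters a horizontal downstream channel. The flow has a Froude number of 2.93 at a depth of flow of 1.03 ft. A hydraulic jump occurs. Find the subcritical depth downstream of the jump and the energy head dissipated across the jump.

Fr₁ = 2.93 (given).
Sequent-depth ratio: y₂/y₁ = ½[√(1 + 8Fr₁²) − 1] = ½[√69.68 − 1] = 3.67.
y₂ = 3.67 × 1.03 = 3.78 ft.
V₁ = Fr₁·√(g·y₁) = 2.93×√(32.2×1.03) = 16.9 ft/s; q = V₁·y₁ = 17.4 ft²/s. V₂ = q/y₂ = 17.4/3.78 = 4.59 ft/s. E₁ = y₁ + V₁²/2g = 5.45 ft; E₂ = y₂ + V₂²/2g = 4.11 ft. ΔE = E₁ − E₂ = 1.34 ft.

y₂ = 3.78 ft; ΔE = 1.34 ft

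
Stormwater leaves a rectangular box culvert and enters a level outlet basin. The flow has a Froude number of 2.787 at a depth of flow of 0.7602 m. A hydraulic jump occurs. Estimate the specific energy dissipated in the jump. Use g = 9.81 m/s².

Fr₁ = 2.787 (given).
Sequent-depth ratio: y₂/y₁ = ½[√(1 + 8Fr₁²) − 1] = ½[√63.139 − 1] = 3.473.
y₂ = 3.473 × 0.7602 = 2.640 m.
Head loss: ΔE = (y₂ − y₁)³/(4y₁y₂) = (2.640 − 0.7602)³/(4×0.7602×2.640) = 6.644/8.028 = 0.8276 m.

ΔE = 0.8276 m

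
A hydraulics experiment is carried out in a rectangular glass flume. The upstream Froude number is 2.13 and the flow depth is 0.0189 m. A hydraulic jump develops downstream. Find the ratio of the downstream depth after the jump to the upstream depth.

y₂/y₁ = 2.55

Fr₁ = 2.13 (given).
By Bélanger, y₂/y₁ = ½[√(1 + 8Fr₁²) − 1] = ½[√37.30 − 1] = 2.55.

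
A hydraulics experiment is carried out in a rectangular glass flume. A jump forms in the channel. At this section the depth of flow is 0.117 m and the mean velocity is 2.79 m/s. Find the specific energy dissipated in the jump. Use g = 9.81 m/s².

Fr₁ = V₁/√(g·y₁) = 2.79/√(9.81×0.117) = 2.60.
By Bélanger, y₂/y₁ = ½[√(1 + 8Fr₁²) − 1] = ½[√55.26 − 1] = 3.22.
y₂ = 3.22 × 0.117 = 0.376 m.
Head loss: ΔE = (y₂ − y₁)³/(4y₁y₂) = (0.376 − 0.117)³/(4×0.117×0.376) = 0.0174/0.176 = 0.0990 m.

ΔE = 0.0990 m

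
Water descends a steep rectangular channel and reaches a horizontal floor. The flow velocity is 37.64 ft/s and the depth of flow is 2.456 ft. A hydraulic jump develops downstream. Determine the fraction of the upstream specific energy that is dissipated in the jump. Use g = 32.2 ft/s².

ΔE/E₁ = 0.417 (41.7%)

Fr₁ = V₁/√(g·y₁) = 37.64/√(32.2×2.456) = 4.233.
Sequent-depth ratio: y₂/y₁ = ½[√(1 + 8Fr₁²) − 1] = ½[√144.32 − 1] = 5.507.
y₂ = 5.507 × 2.456 = 13.52 ft.
E₁ = y₁ + V₁²/2g = 24.46 ft. ΔE = (y₂ − y₁)³/(4y₁y₂) = 10.21 ft. ΔE/E₁ = 10.21/24.46 = 0.417.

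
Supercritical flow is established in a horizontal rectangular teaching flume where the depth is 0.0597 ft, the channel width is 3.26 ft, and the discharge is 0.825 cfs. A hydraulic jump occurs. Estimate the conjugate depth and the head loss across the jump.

y₂ = 0.230 ft; ΔE = 0.0899 ft

q = Q/b = 0.825/3.26 = 0.253 ft²/s; V₁ = q/y₁ = 4.24 ft/s. Fr₁ = V₁/√(g·y₁) = 3.06.
Conjugate-depth relation: y₂/y₁ = ½[√(1 + 8Fr₁²) − 1] = ½[√75.78 − 1] = 3.85.
y₂ = 3.85 × 0.0597 = 0.230 ft.
Head loss: ΔE = (y₂ − y₁)³/(4y₁y₂) = (0.230 − 0.0597)³/(4×0.0597×0.230) = 0.00494/0.0549 = 0.0899 ft.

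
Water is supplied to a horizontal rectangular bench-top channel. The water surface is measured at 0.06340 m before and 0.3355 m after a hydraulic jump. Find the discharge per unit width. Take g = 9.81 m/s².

For a rectangular channel the momentum equation gives q² = ½·g·y₁·y₂·(y₁ + y₂) = ½×9.81×0.06340×0.3355×0.3989 = 0.04162.
q = √0.04162 = 0.2040 m²/s.

q = 0.2040 m²/s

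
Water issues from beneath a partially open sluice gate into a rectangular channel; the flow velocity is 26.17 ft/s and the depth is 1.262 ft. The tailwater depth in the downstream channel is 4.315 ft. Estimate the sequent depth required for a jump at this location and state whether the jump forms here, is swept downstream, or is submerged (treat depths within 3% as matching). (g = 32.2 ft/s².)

y₂ = 6.723 ft; the jump is swept downstream

Fr₁ = V₁/√(g·y₁) = 26.17/√(32.2×1.262) = 4.105.
From the momentum equation for a rectangular channel, y₂/y₁ = ½[√(1 + 8Fr₁²) − 1] = ½[√135.83 − 1] = 5.327.
y₂ = 5.327 × 1.262 = 6.723 ft.
Tailwater y_tw = 4.315 ft: y_tw < y₂, so the jump is swept downstream.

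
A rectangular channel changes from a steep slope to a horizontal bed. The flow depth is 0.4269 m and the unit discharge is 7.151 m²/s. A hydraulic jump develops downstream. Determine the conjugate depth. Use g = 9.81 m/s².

y₂ = 4.733 m

V₁ = q/y₁ = 7.151/0.4269 = 16.75 m/s. Fr₁ = V₁/√(g·y₁) = 16.75/√(9.81×0.4269) = 8.185.
Sequent-depth ratio: y₂/y₁ = ½[√(1 + 8Fr₁²) − 1] = ½[√537.01 − 1] = 11.09.
y₂ = 11.09 × 0.4269 = 4.733 m.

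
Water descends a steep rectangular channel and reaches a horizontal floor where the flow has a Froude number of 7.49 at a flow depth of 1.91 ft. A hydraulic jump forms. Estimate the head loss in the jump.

ΔE = 35.7 ft

Fr₁ = 7.49 (given).
By Bélanger, y₂/y₁ = ½[√(1 + 8Fr₁²) − 1] = ½[√449.8 − 1] = 10.1.
y₂ = 10.1 × 1.91 = 19.3 ft.
Head loss: ΔE = (y₂ − y₁)³/(4y₁y₂) = (19.3 − 1.91)³/(4×1.91×19.3) = 5258/147 = 35.7 ft.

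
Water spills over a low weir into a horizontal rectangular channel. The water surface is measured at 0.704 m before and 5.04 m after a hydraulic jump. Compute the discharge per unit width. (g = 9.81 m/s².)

For a rectangular channel the momentum equation gives q² = ½·g·y₁·y₂·(y₁ + y₂) = ½×9.81×0.704×5.04×5.74 = 100.0.
q = √100.0 = 10.00 m²/s.

q = 10.00 m²/s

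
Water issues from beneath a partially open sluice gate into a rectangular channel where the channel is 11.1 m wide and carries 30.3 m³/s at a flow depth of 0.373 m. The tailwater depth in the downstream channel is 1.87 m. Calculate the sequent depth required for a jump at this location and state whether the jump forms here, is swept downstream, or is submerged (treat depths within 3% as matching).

q = Q/b = 30.3/11.1 = 2.73 m²/s; V₁ = q/y₁ = 7.32 m/s. Fr₁ = V₁/√(g·y₁) = 3.83.
Bélanger equation: y₂/y₁ = ½[√(1 + 8Fr₁²) − 1] = ½[√118.1 − 1] = 4.93.
y₂ = 4.93 × 0.373 = 1.84 m.
Tailwater y_tw = 1.87 m: y_tw ≈ y₂, so the jump forms here.

y₂ = 1.84 m; the jump forms here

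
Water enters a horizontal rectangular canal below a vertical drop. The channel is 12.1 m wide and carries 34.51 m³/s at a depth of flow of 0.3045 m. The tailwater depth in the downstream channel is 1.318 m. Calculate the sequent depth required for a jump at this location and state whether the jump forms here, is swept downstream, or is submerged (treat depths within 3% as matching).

y₂ = 2.186 m; the jump is swept downstream

q = Q/b = 34.51/12.1 = 2.852 m²/s; V₁ = q/y₁ = 9.366 m/s. Fr₁ = V₁/√(g·y₁) = 5.419.
Bélanger equation: y₂/y₁ = ½[√(1 + 8Fr₁²) − 1] = ½[√235.95 − 1] = 7.180.
y₂ = 7.180 × 0.3045 = 2.186 m.
Tailwater y_tw = 1.318 m: y_tw < y₂, so the jump is swept downstream.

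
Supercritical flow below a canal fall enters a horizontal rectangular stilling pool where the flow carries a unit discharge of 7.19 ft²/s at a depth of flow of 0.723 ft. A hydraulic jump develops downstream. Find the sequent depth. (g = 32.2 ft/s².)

V₁ = q/y₁ = 7.19/0.723 = 9.94 ft/s. Fr₁ = V₁/√(g·y₁) = 9.94/√(32.2×0.723) = 2.06.
Bélanger equation: y₂/y₁ = ½[√(1 + 8Fr₁²) − 1] = ½[√34.98 − 1] = 2.46.
y₂ = 2.46 × 0.723 = 1.78 ft.

y₂ = 1.78 ft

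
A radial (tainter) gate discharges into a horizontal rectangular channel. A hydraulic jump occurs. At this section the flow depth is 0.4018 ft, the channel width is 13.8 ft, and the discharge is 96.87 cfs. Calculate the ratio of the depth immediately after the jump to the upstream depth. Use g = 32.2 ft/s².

y₂/y₁ = 6.387

q = Q/b = 96.87/13.8 = 7.020 ft²/s; V₁ = q/y₁ = 17.47 ft/s. Fr₁ = V₁/√(g·y₁) = 4.857.
By Bélanger, y₂/y₁ = ½[√(1 + 8Fr₁²) − 1] = ½[√189.72 − 1] = 6.387.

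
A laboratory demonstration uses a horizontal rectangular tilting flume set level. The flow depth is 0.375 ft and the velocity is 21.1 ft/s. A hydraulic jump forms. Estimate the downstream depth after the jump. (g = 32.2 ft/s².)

Fr₁ = V₁/√(g·y₁) = 21.1/√(32.2×0.375) = 6.07.
From the momentum equation for a rectangular channel, y₂/y₁ = ½[√(1 + 8Fr₁²) − 1] = ½[√296.0 − 1] = 8.10.
y₂ = 8.10 × 0.375 = 3.04 ft.

y₂ = 3.04 ft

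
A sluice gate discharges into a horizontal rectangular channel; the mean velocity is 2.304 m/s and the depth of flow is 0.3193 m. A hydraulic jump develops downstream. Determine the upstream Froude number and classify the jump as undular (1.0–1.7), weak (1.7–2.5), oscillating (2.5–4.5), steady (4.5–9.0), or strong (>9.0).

Fr₁ = 1.302; undular jump

Fr₁ = V₁/√(g·y₁) = 2.304/√(9.81×0.3193) = 1.302.
Fr₁ = 1.302 lies in the undular range.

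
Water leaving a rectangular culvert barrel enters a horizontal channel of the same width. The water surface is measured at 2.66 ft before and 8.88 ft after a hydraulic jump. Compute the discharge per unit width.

q = 66.2 ft²/s

For a rectangular channel the momentum equation gives q² = ½·g·y₁·y₂·(y₁ + y₂) = ½×32.2×2.66×8.88×11.5 = 4389.
q = √4389 = 66.2 ft²/s.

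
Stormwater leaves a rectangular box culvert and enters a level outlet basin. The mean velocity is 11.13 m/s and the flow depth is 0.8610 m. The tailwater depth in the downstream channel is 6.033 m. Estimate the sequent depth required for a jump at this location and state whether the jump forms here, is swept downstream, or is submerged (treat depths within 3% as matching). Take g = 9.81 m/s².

Fr₁ = V₁/√(g·y₁) = 11.13/√(9.81×0.8610) = 3.830.
From the momentum equation for a rectangular channel, y₂/y₁ = ½[√(1 + 8Fr₁²) − 1] = ½[√118.33 − 1] = 4.939.
y₂ = 4.939 × 0.8610 = 4.252 m.
Tailwater y_tw = 6.033 m: y_tw > y₂, so the jump is submerged.

y₂ = 4.252 m; the jump is submerged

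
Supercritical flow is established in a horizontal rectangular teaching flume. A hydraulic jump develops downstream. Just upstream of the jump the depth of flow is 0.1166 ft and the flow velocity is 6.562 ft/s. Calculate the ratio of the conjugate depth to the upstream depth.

Fr₁ = V₁/√(g·y₁) = 6.562/√(32.2×0.1166) = 3.387.
Bélanger equation: y₂/y₁ = ½[√(1 + 8Fr₁²) − 1] = ½[√92.750 − 1] = 4.315.

y₂/y₁ = 4.315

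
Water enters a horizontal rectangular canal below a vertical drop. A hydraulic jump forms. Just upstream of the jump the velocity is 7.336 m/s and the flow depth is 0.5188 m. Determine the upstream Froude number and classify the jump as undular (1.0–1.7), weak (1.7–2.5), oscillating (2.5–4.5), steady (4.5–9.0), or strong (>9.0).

Fr₁ = 3.252; oscillating jump

Fr₁ = V₁/√(g·y₁) = 7.336/√(9.81×0.5188) = 3.252.
Fr₁ = 3.252 lies in the oscillating range.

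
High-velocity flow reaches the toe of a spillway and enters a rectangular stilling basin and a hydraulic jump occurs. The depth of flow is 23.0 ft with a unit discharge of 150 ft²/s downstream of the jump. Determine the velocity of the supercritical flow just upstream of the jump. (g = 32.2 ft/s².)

V₂ = q/y₂ = 150/23.0 = 6.52 ft/s; Fr₂ = V₂/√(g·y₂) = 0.240.
Applying the sequent-depth relation in reverse, y₁/y₂ = ½[√(1 + 8Fr₂²) − 1] = ½[√1.459 − 1] = 0.104.
y₁ = 0.104 × 23.0 = 2.39 ft.
V₁ = q/y₁ = 150/2.39 = 62.7 ft/s.

V₁ = 62.7 ft/s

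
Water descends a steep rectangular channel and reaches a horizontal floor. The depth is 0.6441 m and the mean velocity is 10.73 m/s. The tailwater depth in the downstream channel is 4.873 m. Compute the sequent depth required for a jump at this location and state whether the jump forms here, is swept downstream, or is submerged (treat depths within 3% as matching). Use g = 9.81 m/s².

Fr₁ = V₁/√(g·y₁) = 10.73/√(9.81×0.6441) = 4.269.
Sequent-depth ratio: y₂/y₁ = ½[√(1 + 8Fr₁²) − 1] = ½[√146.77 − 1] = 5.557.
y₂ = 5.557 × 0.6441 = 3.580 m.
Tailwater y_tw = 4.873 m: y_tw > y₂, so the jump is submerged.

y₂ = 3.580 m; the jump is submerged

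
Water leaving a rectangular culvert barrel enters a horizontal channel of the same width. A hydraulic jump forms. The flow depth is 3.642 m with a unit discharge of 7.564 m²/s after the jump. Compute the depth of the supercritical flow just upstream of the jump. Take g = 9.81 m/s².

y₁ = 0.7322 m

V₂ = q/y₂ = 7.564/3.642 = 2.077 m/s; Fr₂ = V₂/√(g·y₂) = 0.3475.
Applying the sequent-depth relation in reverse, y₁/y₂ = ½[√(1 + 8Fr₂²) − 1] = ½[√1.9658 − 1] = 0.2010.
y₁ = 0.2010 × 3.642 = 0.7322 m.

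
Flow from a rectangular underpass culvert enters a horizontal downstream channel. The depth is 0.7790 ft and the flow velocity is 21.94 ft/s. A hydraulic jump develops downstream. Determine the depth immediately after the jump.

y₂ = 4.452 ft

Fr₁ = V₁/√(g·y₁) = 21.94/√(32.2×0.7790) = 4.381.
By Bélanger, y₂/y₁ = ½[√(1 + 8Fr₁²) − 1] = ½[√154.52 − 1] = 5.715.
y₂ = 5.715 × 0.7790 = 4.452 ft.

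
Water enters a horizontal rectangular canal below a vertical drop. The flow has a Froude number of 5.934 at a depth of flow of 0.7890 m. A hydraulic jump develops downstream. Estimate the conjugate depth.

Fr₁ = 5.934 (given).
From the momentum equation for a rectangular channel, y₂/y₁ = ½[√(1 + 8Fr₁²) − 1] = ½[√282.70 − 1] = 7.907.
y₂ = 7.907 × 0.7890 = 6.238 m.

y₂ = 6.238 m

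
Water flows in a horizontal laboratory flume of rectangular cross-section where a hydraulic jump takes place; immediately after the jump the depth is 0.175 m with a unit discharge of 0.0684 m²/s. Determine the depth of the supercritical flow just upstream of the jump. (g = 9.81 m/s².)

y₁ = 0.0270 m

V₂ = q/y₂ = 0.0684/0.175 = 0.391 m/s; Fr₂ = V₂/√(g·y₂) = 0.298.
Applying the sequent-depth relation in reverse, y₁/y₂ = ½[√(1 + 8Fr₂²) − 1] = ½[√1.712 − 1] = 0.154.
y₁ = 0.154 × 0.175 = 0.0270 m.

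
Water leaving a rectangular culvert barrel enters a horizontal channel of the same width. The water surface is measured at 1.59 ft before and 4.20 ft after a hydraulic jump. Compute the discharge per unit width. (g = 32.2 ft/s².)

q = 25.0 ft²/s

For a rectangular channel the momentum equation gives q² = ½·g·y₁·y₂·(y₁ + y₂) = ½×32.2×1.59×4.20×5.79 = 623.
q = √623 = 25.0 ft²/s.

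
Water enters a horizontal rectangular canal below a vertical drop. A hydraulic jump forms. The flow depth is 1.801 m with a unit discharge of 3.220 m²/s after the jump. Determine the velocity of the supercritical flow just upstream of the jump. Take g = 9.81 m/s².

V₂ = q/y₂ = 3.220/1.801 = 1.788 m/s; Fr₂ = V₂/√(g·y₂) = 0.4254.
The Bélanger relation is symmetric: y₁/y₂ = ½[√(1 + 8Fr₂²) − 1] = ½[√2.4474 − 1] = 0.2822.
y₁ = 0.2822 × 1.801 = 0.5083 m.
V₁ = q/y₁ = 3.220/0.5083 = 6.335 m/s.

V₁ = 6.335 m/s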